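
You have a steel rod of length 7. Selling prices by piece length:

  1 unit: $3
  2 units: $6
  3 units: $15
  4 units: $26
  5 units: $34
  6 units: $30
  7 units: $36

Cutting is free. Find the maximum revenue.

41

Let best[k] be the best obtainable value from length k. For each k, try every first piece i and keep the best of price[i] + best[k−i].
best[1] = 3
best[2] = max(3+3, 6+0) = 6
best[3] = max(3+6, 6+3, 15+0) = 15
best[4] = max(3+15, 6+6, 15+3, 26+0) = 26
best[5] = max(3+26, 6+15, 15+6, 26+3, 34+0) = 34
best[6] = max(3+34, 6+26, 15+15, 26+6, 34+3, 30+0) = 37
best[7] = max(3+37, 6+34, 15+26, …, 30+3, 36+0) = 41
One optimal cutting: 4 + 3 → $26 + $15 = $41.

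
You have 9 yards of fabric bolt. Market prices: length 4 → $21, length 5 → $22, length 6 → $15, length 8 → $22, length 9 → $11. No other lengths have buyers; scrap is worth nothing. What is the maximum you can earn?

Let best[k] be the best obtainable value from length k. For each k, try every first piece i and keep the best of price[i] + best[k−i].
best[1] = 0
best[2] = 0
best[3] = 0
best[4] = 21
best[5] = max(21+0, 22+0) = 22
best[6] = max(21+0, 22+0, 15+0) = 22
best[7] = max(21+0, 22+0, 15+0) = 22
best[8] = max(21+21, 22+0, 15+0, 22+0) = 42
best[9] = max(21+22, 22+21, 15+0, 22+0, 11+0) = 43
One optimal cutting: 5 + 4 → $43.

43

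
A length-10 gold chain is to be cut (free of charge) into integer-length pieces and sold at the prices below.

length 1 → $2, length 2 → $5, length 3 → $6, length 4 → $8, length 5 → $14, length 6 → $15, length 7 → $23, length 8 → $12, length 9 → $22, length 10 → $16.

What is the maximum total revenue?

30

Let v[k] be the best obtainable value from length k. For each k, try every first piece i and keep the best of price[i] + v[k−i].
v[1] = 2
v[2] = max(2+2, 5+0) = 5
v[3] = max(2+5, 5+2, 6+0) = 7
v[4] = max(2+7, 5+5, 6+2, 8+0) = 10
v[5] = max(2+10, 5+7, 6+5, 8+2, 14+0) = 14
v[6] = max(2+14, 5+10, 6+7, 8+5, 14+2, 15+0) = 16
v[7] = max(2+16, 5+14, 6+10, …, 15+2, 23+0) = 23
v[8] = max(2+23, 5+16, 6+14, …, 23+2, 12+0) = 25
v[9] = max(2+25, 5+23, 6+16, …, 12+2, 22+0) = 28
v[10] = max(2+28, 5+25, 6+23, …, 22+2, 16+0) = 30
One optimal cutting: 7 + 2 + 1 → $23 + $5 + $2 = $30.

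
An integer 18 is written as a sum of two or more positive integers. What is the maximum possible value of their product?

729

Fill prod[k] for k=2..18: at each k try every first piece i and multiply by the better of (k−i) uncut or prod[k−i].
prod[2] = 1*max(1,0) = 1*1 = 1
prod[3] = 1*max(2,1) = 1*2 = 2
prod[4] = 2*max(2,1) = 2*2 = 4
prod[5] = 2*max(3,2) = 2*3 = 6
prod[6] = 3*max(3,2) = 3*3 = 9
prod[7] = 2*max(5,6) = 2*6 = 12
prod[8] = 2*max(6,9) = 2*9 = 18
prod[9] = 3*max(6,9) = 3*9 = 27
prod[10] = 2*max(8,18) = 2*18 = 36
prod[11] = 2*max(9,27) = 2*27 = 54
prod[12] = 3*max(9,27) = 3*27 = 81
prod[13] = 2*max(11,54) = 2*54 = 108
prod[14] = 2*max(12,81) = 2*81 = 162
prod[15] = 3*max(12,81) = 3*81 = 243
prod[16] = 2*max(14,162) = 2*162 = 324
prod[17] = 2*max(15,243) = 2*243 = 486
prod[18] = 3*max(15,243) = 3*243 = 729
One optimal split: 3 + 3 + 3 + 3 + 3 + 3; product 3*3*3*3*3*3 = 729.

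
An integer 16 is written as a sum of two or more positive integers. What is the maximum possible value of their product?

324

Fill g[k] for k=2..16: at each k try every first piece i and multiply by the better of (k−i) uncut or g[k−i].
g[2] = 1*max(1,0) = 1*1 = 1
g[3] = max(1*2, 2*1) = 2
g[4] = max(1*3, 2*2, 3*1) = 4
g[5] = max(1*4, 2*3, 3*2, 4*1) = 6
g[6] = max(1*6, 2*4, 3*3, 4*2, 5*1) = 9
g[7] = max(1*9, 2*6, 3*4, 4*3, 5*2, 6*1) = 12
g[8] = max(1*12, 2*9, 3*6, …, 6*2, 7*1) = 18
g[9] = max(1*18, 2*12, 3*9, …, 7*2, 8*1) = 27
g[10] = max(1*27, 2*18, 3*12, …, 8*2, 9*1) = 36
g[11] = max(1*36, 2*27, 3*18, …, 9*2, 10*1) = 54
g[12] = max(1*54, 2*36, 3*27, …, 10*2, 11*1) = 81
g[13] = max(1*81, 2*54, 3*36, …, 11*2, 12*1) = 108
g[14] = max(1*108, 2*81, 3*54, …, 12*2, 13*1) = 162
g[15] = max(1*162, 2*108, 3*81, …, 13*2, 14*1) = 243
g[16] = max(1*243, 2*162, 3*108, …, 14*2, 15*1) = 324
One optimal split: 3 + 3 + 3 + 3 + 2 + 2; product 3*3*3*3*2*2 = 324.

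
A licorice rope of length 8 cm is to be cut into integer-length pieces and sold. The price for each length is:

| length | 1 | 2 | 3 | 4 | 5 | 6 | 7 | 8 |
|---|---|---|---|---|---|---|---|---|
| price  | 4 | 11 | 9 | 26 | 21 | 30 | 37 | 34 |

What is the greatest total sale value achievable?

Build v[k] bottom-up: v[k] = max over allowed piece i of (p[i] + v[k−i]).
v[1] = 4
v[2] = max(4+4, 11+0) = 11
v[3] = max(4+11, 11+4, 9+0) = 15
v[4] = max(4+15, 11+11, 9+4, 26+0) = 26
v[5] = max(4+26, 11+15, 9+11, 26+4, 21+0) = 30
v[6] = max(4+30, 11+26, 9+15, 26+11, 21+4, 30+0) = 37
v[7] = max(4+37, 11+30, 9+26, …, 30+4, 37+0) = 41
v[8] = max(4+41, 11+37, 9+30, …, 37+4, 34+0) = 52
One optimal cutting: 4 + 4 → ¢26 + ¢26 = ¢52.

52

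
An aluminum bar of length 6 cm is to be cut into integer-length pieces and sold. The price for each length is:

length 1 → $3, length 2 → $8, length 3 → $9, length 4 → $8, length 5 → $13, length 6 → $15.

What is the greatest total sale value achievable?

Let R[k] be the best obtainable value from length k. For each k, try every first piece i and keep the best of price[i] + R[k−i].
R[1] = 3
R[2] = 8
R[3] = 11  (first piece 1, then R[2]=8)
R[4] = 16  (first piece 2, then R[2]=8)
R[5] = 19  (first piece 1, then R[4]=16)
R[6] = 24  (first piece 2, then R[4]=16)
One optimal cutting: 2 + 2 + 2 → $8 + $8 + $8 = $24.

24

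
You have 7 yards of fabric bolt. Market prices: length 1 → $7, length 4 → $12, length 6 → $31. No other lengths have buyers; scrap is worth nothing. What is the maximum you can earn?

Let best[k] be the best obtainable value from length k. For each k, try every first piece i and keep the best of price[i] + best[k−i].
best[1] = 7
best[2] = 14  (first piece 1, then best[1]=7)
best[3] = 21  (first piece 1, then best[2]=14)
best[4] = 28  (first piece 1, then best[3]=21)
best[5] = 35  (first piece 1, then best[4]=28)
best[6] = 42  (first piece 1, then best[5]=35)
best[7] = 49  (first piece 1, then best[6]=42)
One optimal cutting: 1 + 1 + 1 + 1 + 1 + 1 + 1 → $49.

49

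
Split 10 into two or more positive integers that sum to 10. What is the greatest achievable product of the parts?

Fill f[k] for k=2..10: at each k try every first piece i and multiply by the better of (k−i) uncut or f[k−i].
Small cases: f[2]=1, f[3]=2.
f[4] = 2*max(2,1) = 2*2 = 4
f[5] = 2*max(3,2) = 2*3 = 6
f[6] = 3*max(3,2) = 3*3 = 9
f[7] = 2*max(5,6) = 2*6 = 12
f[8] = 2*max(6,9) = 2*9 = 18
f[9] = 3*max(6,9) = 3*9 = 27
f[10] = 2*max(8,18) = 2*18 = 36
One optimal split: 3 + 3 + 2 + 2; product 3*3*2*2 = 36.

36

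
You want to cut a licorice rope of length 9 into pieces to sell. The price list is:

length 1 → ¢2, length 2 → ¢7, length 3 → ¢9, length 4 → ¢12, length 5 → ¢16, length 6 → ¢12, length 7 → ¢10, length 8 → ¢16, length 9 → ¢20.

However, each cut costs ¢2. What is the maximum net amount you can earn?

Let r[k] be the best obtainable value from length k. For each k, try every first piece i and keep the best of price[i] + r[k−i] minus the 2 cut fee when i<k.
r[1] = 2
r[2] = 7
r[3] = 9
r[4] = 12  (first piece 2, then r[2]=7)
r[5] = 16
r[6] = 17  (first piece 2, then r[4]=12)
r[7] = 21  (first piece 2, then r[5]=16)
r[8] = 23  (first piece 3, then r[5]=16)
r[9] = 26  (first piece 2, then r[7]=21)
One optimal plan: pieces 5 + 2 + 2 (2 cuts) → ¢30 − ¢4 = ¢26.

26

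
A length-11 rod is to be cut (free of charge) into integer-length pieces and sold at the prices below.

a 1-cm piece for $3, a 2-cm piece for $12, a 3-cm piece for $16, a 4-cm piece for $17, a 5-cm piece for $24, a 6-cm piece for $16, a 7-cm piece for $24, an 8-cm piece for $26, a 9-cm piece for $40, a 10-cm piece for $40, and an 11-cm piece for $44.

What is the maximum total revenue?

Consider every possible first cut. best[k] is the best of p[i]+best[k−i] over all sellable i≤k.
best[1] = 3
best[2] = 12
best[3] = 16
best[4] = 24  (first piece 2, then best[2]=12)
best[5] = 28  (first piece 2, then best[3]=16)
best[6] = 36  (first piece 2, then best[4]=24)
best[7] = 40  (first piece 2, then best[5]=28)
best[8] = 48  (first piece 2, then best[6]=36)
best[9] = 52  (first piece 2, then best[7]=40)
best[10] = 60  (first piece 2, then best[8]=48)
best[11] = 64  (first piece 2, then best[9]=52)
One optimal cutting: 3 + 2 + 2 + 2 + 2 → $16 + $12 + $12 + $12 + $12 = $64.

64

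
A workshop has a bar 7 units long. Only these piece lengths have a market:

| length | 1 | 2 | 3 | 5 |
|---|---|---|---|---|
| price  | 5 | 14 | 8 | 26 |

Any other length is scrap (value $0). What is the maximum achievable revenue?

47

Consider every possible first cut. r[k] is the best of p[i]+r[k−i] over all sellable i≤k.
r[1] = 5
r[2] = max(5+5, 14+0) = 14
r[3] = max(5+14, 14+5, 8+0) = 19
r[4] = max(5+19, 14+14, 8+5) = 28
r[5] = max(5+28, 14+19, 8+14, 26+0) = 33
r[6] = max(5+33, 14+28, 8+19, 26+5) = 42
r[7] = max(5+42, 14+33, 8+28, 26+14) = 47
One optimal cutting: 2 + 2 + 2 + 1 → $47.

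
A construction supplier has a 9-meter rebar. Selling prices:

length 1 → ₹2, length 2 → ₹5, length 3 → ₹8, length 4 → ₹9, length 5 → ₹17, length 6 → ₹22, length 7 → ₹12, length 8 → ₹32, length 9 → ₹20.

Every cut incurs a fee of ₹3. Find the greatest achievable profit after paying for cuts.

Consider every possible first cut. v[k] is the best of p[i]+v[k−i] over all sellable i≤k, charging 3 whenever i<k.
v[1] = 2
v[2] = 5
v[3] = 8
v[4] = 9
v[5] = 17
v[6] = 22
v[7] = 21  (first piece 1, then v[6]=22)
v[8] = 32
v[9] = 31  (first piece 1, then v[8]=32)
One optimal plan: pieces 8 + 1 (1 cut) → ₹34 − ₹3 = ₹31.

31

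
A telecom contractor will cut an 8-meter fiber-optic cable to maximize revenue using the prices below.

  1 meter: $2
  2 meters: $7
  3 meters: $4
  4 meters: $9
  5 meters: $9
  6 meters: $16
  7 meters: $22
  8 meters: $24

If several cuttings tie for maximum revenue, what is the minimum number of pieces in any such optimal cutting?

Build r[k] bottom-up: r[k] = max over allowed piece i of (p[i] + r[k−i]).
r[1] = 2
r[2] = max(2+2, 7+0) = 7
r[3] = max(2+7, 7+2, 4+0) = 9
r[4] = max(2+9, 7+7, 4+2, 9+0) = 14
r[5] = max(2+14, 7+9, 4+7, 9+2, 9+0) = 16
r[6] = max(2+16, 7+14, 4+9, 9+7, 9+2, 16+0) = 21
r[7] = max(2+21, 7+16, 4+14, …, 16+2, 22+0) = 23
r[8] = max(2+23, 7+21, 4+16, …, 22+2, 24+0) = 28
Maximum revenue is $28.
Now minimize piece count subject to staying optimal: for each k, pieces[k] = 1 + min over i with p[i]+r[k−i]=r[k] of pieces[k−i].
pieces[5] = 3
pieces[6] = 3
pieces[7] = 4
pieces[8] = 4

4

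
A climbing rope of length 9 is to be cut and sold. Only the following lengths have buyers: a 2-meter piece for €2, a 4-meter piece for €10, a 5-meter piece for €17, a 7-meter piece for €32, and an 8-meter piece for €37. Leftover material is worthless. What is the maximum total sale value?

Consider every possible first cut. r[k] is the best of p[i]+r[k−i] over all sellable i≤k.
r[1] = 0
r[2] = 2
r[3] = 2
r[4] = max(2+2, 10+0) = 10
r[5] = max(2+2, 10+0, 17+0) = 17
r[6] = max(2+10, 10+2, 17+0) = 17
r[7] = max(2+17, 10+2, 17+2, 32+0) = 32
r[8] = max(2+17, 10+10, 17+2, 32+0, 37+0) = 37
r[9] = max(2+32, 10+17, 17+10, 32+2, 37+0) = 37
One optimal cutting: pieces 8 with 1 meter of scrap → €37.

37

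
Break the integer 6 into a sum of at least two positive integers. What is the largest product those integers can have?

Define g[k] = max over 1≤i<k of i · max(k−i, g[k−i]); the inner max lets the remainder stay uncut if that's better.
g[2] = 1×max(1,0) = 1×1 = 1
g[3] = 1×max(2,1) = 1×2 = 2
g[4] = 2×max(2,1) = 2×2 = 4
g[5] = 2×max(3,2) = 2×3 = 6
g[6] = 3×max(3,2) = 3×3 = 9
One optimal split: 3 + 3; product 3×3 = 9.

9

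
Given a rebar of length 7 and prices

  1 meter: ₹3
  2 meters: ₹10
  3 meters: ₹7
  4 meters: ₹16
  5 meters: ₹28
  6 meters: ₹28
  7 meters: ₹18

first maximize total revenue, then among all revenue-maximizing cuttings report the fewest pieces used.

Consider every possible first cut. r[k] is the best of p[i]+r[k−i] over all sellable i≤k.
r[1] = 3
r[2] = max(3+3, 10+0) = 10
r[3] = max(3+10, 10+3, 7+0) = 13
r[4] = max(3+13, 10+10, 7+3, 16+0) = 20
r[5] = max(3+20, 10+13, 7+10, 16+3, 28+0) = 28
r[6] = max(3+28, 10+20, 7+13, 16+10, 28+3, 28+0) = 31
r[7] = max(3+31, 10+28, 7+20, …, 28+3, 18+0) = 38
Maximum revenue is ₹38.
Now minimize piece count subject to staying optimal: for each k, pieces[k] = 1 + min over i with p[i]+r[k−i]=r[k] of pieces[k−i].
pieces[4] = 2
pieces[5] = 1
pieces[6] = 2
pieces[7] = 2

2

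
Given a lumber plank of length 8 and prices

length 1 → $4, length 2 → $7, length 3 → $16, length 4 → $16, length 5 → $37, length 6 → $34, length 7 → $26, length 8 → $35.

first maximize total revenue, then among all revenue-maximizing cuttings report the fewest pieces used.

2

Consider every possible first cut. r[k] is the best of p[i]+r[k−i] over all sellable i≤k.
r[1] = 4
r[2] = max(4+4, 7+0) = 8
r[3] = max(4+8, 7+4, 16+0) = 16
r[4] = max(4+16, 7+8, 16+4, 16+0) = 20
r[5] = max(4+20, 7+16, 16+8, 16+4, 37+0) = 37
r[6] = max(4+37, 7+20, 16+16, 16+8, 37+4, 34+0) = 41
r[7] = max(4+41, 7+37, 16+20, …, 34+4, 26+0) = 45
r[8] = max(4+45, 7+41, 16+37, …, 26+4, 35+0) = 53
Maximum revenue is $53.
Now minimize piece count subject to staying optimal: for each k, pieces[k] = 1 + min over i with p[i]+r[k−i]=r[k] of pieces[k−i].
pieces[5] = 1
pieces[6] = 2
pieces[7] = 3
pieces[8] = 2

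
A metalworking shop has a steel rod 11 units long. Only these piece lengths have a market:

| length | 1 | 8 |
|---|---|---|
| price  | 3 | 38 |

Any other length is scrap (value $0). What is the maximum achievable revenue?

47

Build f[k] bottom-up: f[k] = max over allowed piece i of (p[i] + f[k−i]).
f[1] = 3
f[2] = 6  (first piece 1, then f[1]=3)
f[3] = 9  (first piece 1, then f[2]=6)
f[4] = 12  (first piece 1, then f[3]=9)
f[5] = 15  (first piece 1, then f[4]=12)
f[6] = 18  (first piece 1, then f[5]=15)
f[7] = 21  (first piece 1, then f[6]=18)
f[8] = 38
f[9] = 41  (first piece 1, then f[8]=38)
f[10] = 44  (first piece 1, then f[9]=41)
f[11] = 47  (first piece 1, then f[10]=44)
One optimal cutting: 8 + 1 + 1 + 1 → $47.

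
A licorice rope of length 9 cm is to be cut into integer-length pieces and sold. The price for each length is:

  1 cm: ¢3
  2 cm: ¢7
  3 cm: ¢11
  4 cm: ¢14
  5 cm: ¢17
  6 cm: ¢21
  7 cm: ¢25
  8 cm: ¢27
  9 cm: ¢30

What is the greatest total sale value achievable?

33

Let v[k] be the best obtainable value from length k. For each k, try every first piece i and keep the best of price[i] + v[k−i].
v[1] = 3
v[2] = max(3+3, 7+0) = 7
v[3] = max(3+7, 7+3, 11+0) = 11
v[4] = max(3+11, 7+7, 11+3, 14+0) = 14
v[5] = max(3+14, 7+11, 11+7, 14+3, 17+0) = 18
v[6] = max(3+18, 7+14, 11+11, 14+7, 17+3, 21+0) = 22
v[7] = max(3+22, 7+18, 11+14, …, 21+3, 25+0) = 25
v[8] = max(3+25, 7+22, 11+18, …, 25+3, 27+0) = 29
v[9] = max(3+29, 7+25, 11+22, …, 27+3, 30+0) = 33
One optimal cutting: 3 + 3 + 3 → ¢11 + ¢11 + ¢11 = ¢33.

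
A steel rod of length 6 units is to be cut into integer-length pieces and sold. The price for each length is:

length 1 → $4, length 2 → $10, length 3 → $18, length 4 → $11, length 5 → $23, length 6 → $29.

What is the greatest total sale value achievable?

Build v[k] bottom-up: v[k] = max over allowed piece i of (p[i] + v[k−i]).
v[1] = 4
v[2] = 10
v[3] = 18
v[4] = 22  (first piece 1, then v[3]=18)
v[5] = 28  (first piece 2, then v[3]=18)
v[6] = 36  (first piece 3, then v[3]=18)
One optimal cutting: 3 + 3 → $18 + $18 = $36.

36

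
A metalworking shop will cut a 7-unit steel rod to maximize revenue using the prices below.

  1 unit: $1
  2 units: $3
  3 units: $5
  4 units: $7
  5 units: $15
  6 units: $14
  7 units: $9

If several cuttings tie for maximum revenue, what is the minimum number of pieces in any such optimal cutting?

2

Build r[k] bottom-up: r[k] = max over allowed piece i of (p[i] + r[k−i]).
r[1] = 1
r[2] = 3
r[3] = 5
r[4] = 7
r[5] = 15
r[6] = 16  (first piece 1, then r[5]=15)
r[7] = 18  (first piece 2, then r[5]=15)
Maximum revenue is $18.
Now minimize piece count subject to staying optimal: for each k, pieces[k] = 1 + min over i with p[i]+r[k−i]=r[k] of pieces[k−i].
pieces[4] = 1
pieces[5] = 1
pieces[6] = 2
pieces[7] = 2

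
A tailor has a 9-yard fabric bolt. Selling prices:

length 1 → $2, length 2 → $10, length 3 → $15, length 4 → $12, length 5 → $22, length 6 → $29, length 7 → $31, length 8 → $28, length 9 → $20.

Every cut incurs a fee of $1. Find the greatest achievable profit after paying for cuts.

43

Consider every possible first cut. net[k] is the best of p[i]+net[k−i] over all sellable i≤k, charging 1 whenever i<k.
net[1] = 2
net[2] = 10
net[3] = 15
net[4] = 19  (first piece 2, then net[2]=10)
net[5] = 24  (first piece 2, then net[3]=15)
net[6] = 29  (first piece 3, then net[3]=15)
net[7] = 33  (first piece 2, then net[5]=24)
net[8] = 38  (first piece 2, then net[6]=29)
net[9] = 43  (first piece 3, then net[6]=29)
One optimal plan: pieces 3 + 3 + 3 (2 cuts) → $45 − $2 = $43.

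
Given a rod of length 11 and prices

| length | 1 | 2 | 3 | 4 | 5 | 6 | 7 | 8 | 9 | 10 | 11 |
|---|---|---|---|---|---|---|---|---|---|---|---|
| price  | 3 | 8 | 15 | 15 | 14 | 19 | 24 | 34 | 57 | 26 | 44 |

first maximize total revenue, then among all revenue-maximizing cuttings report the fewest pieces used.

2

Build r[k] bottom-up: r[k] = max over allowed piece i of (p[i] + r[k−i]).
r[1] = 3
r[2] = max(3+3, 8+0) = 8
r[3] = max(3+8, 8+3, 15+0) = 15
r[4] = max(3+15, 8+8, 15+3, 15+0) = 18
r[5] = max(3+18, 8+15, 15+8, 15+3, 14+0) = 23
r[6] = max(3+23, 8+18, 15+15, 15+8, 14+3, 19+0) = 30
r[7] = max(3+30, 8+23, 15+18, …, 19+3, 24+0) = 33
r[8] = max(3+33, 8+30, 15+23, …, 24+3, 34+0) = 38
r[9] = max(3+38, 8+33, 15+30, …, 34+3, 57+0) = 57
r[10] = max(3+57, 8+38, 15+33, …, 57+3, 26+0) = 60
r[11] = max(3+60, 8+57, 15+38, …, 26+3, 44+0) = 65
Maximum revenue is 65.
Now minimize piece count subject to staying optimal: for each k, pieces[k] = 1 + min over i with p[i]+r[k−i]=r[k] of pieces[k−i].
pieces[8] = 3
pieces[9] = 1
pieces[10] = 2
pieces[11] = 2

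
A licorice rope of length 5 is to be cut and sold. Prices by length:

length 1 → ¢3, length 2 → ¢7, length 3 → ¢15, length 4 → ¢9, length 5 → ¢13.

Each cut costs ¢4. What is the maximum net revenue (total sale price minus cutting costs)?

Build net[k] bottom-up: net[k] = max over allowed piece i of (p[i] + net[k−i]) − 4 per cut.
net[1] = 3
net[2] = max(3+3-4, 7+0) = 7
net[3] = max(3+7-4, 7+3-4, 15+0) = 15
net[4] = max(3+15-4, 7+7-4, 15+3-4, 9+0) = 14
net[5] = max(3+14-4, 7+15-4, 15+7-4, 9+3-4, 13+0) = 18
One optimal plan: pieces 3 + 2 (1 cut) → ¢22 − ¢4 = ¢18.

18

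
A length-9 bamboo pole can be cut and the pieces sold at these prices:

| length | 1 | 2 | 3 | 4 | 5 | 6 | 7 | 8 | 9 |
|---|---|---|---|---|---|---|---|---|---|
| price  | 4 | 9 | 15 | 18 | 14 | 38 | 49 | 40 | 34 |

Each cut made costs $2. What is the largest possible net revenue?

Consider every possible first cut. v[k] is the best of p[i]+v[k−i] over all sellable i≤k, charging 2 whenever i<k.
v[1] = 4
v[2] = 9
v[3] = 15
v[4] = 18
v[5] = 22  (first piece 2, then v[3]=15)
v[6] = 38
v[7] = 49
v[8] = 51  (first piece 1, then v[7]=49)
v[9] = 56  (first piece 2, then v[7]=49)
One optimal plan: pieces 7 + 2 (1 cut) → $58 − $2 = $56.

56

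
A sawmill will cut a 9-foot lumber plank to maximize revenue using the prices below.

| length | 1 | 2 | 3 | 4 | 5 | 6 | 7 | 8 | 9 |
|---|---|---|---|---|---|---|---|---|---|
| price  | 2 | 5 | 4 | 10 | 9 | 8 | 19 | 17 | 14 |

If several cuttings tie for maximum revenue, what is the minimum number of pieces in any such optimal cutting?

2

Let r[k] be the best obtainable value from length k. For each k, try every first piece i and keep the best of price[i] + r[k−i].
r[1] = 2
r[2] = 5
r[3] = 7  (first piece 1, then r[2]=5)
r[4] = 10  (first piece 2, then r[2]=5)
r[5] = 12  (first piece 1, then r[4]=10)
r[6] = 15  (first piece 2, then r[4]=10)
r[7] = 19
r[8] = 21  (first piece 1, then r[7]=19)
r[9] = 24  (first piece 2, then r[7]=19)
Maximum revenue is $24.
Now minimize piece count subject to staying optimal: for each k, pieces[k] = 1 + min over i with p[i]+r[k−i]=r[k] of pieces[k−i].
pieces[6] = 2
pieces[7] = 1
pieces[8] = 2
pieces[9] = 2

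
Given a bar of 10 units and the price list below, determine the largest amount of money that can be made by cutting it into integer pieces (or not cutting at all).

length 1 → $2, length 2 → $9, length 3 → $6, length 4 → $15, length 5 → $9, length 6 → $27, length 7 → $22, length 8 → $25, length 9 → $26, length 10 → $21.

Consider every possible first cut. R[k] is the best of p[i]+R[k−i] over all sellable i≤k.
R[1] = 2
R[2] = max(2+2, 9+0) = 9
R[3] = max(2+9, 9+2, 6+0) = 11
R[4] = max(2+11, 9+9, 6+2, 15+0) = 18
R[5] = max(2+18, 9+11, 6+9, 15+2, 9+0) = 20
R[6] = max(2+20, 9+18, 6+11, 15+9, 9+2, 27+0) = 27
R[7] = max(2+27, 9+20, 6+18, …, 27+2, 22+0) = 29
R[8] = max(2+29, 9+27, 6+20, …, 22+2, 25+0) = 36
R[9] = max(2+36, 9+29, 6+27, …, 25+2, 26+0) = 38
R[10] = max(2+38, 9+36, 6+29, …, 26+2, 21+0) = 45
One optimal cutting: 2 + 2 + 2 + 2 + 2 → $9 + $9 + $9 + $9 + $9 = $45.

45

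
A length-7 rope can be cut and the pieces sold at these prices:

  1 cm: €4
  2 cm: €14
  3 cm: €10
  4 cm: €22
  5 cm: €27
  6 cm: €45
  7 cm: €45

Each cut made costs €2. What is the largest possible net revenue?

47

Consider every possible first cut. v[k] is the best of p[i]+v[k−i] over all sellable i≤k, charging 2 whenever i<k.
v[1] = 4
v[2] = max(4+4-2, 14+0) = 14
v[3] = max(4+14-2, 14+4-2, 10+0) = 16
v[4] = max(4+16-2, 14+14-2, 10+4-2, 22+0) = 26
v[5] = max(4+26-2, 14+16-2, 10+14-2, 22+4-2, 27+0) = 28
v[6] = max(4+28-2, 14+26-2, 10+16-2, 22+14-2, 27+4-2, 45+0) = 45
v[7] = max(4+45-2, 14+28-2, 10+26-2, …, 45+4-2, 45+0) = 47
One optimal plan: pieces 6 + 1 (1 cut) → €49 − €2 = €47.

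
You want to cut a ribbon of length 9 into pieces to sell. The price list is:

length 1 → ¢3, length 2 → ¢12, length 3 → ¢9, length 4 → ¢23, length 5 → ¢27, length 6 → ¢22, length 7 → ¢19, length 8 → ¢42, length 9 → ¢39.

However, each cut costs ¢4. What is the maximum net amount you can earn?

Build net[k] bottom-up: net[k] = max over allowed piece i of (p[i] + net[k−i]) − 4 per cut.
net[1] = 3
net[2] = 12
net[3] = 11  (first piece 1, then net[2]=12)
net[4] = 23
net[5] = 27
net[6] = 31  (first piece 2, then net[4]=23)
net[7] = 35  (first piece 2, then net[5]=27)
net[8] = 42  (first piece 4, then net[4]=23)
net[9] = 46  (first piece 4, then net[5]=27)
One optimal plan: pieces 5 + 4 (1 cut) → ¢50 − ¢4 = ¢46.

46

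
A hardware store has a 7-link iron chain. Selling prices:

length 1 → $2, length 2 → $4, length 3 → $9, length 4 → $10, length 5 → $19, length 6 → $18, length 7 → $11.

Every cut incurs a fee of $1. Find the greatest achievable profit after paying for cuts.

22

Let r[k] be the best obtainable value from length k. For each k, try every first piece i and keep the best of price[i] + r[k−i] minus the 1 cut fee when i<k.
r[1] = 2
r[2] = 4
r[3] = 9
r[4] = 10  (first piece 1, then r[3]=9)
r[5] = 19
r[6] = 20  (first piece 1, then r[5]=19)
r[7] = 22  (first piece 2, then r[5]=19)
One optimal plan: pieces 5 + 2 (1 cut) → $23 − $1 = $22.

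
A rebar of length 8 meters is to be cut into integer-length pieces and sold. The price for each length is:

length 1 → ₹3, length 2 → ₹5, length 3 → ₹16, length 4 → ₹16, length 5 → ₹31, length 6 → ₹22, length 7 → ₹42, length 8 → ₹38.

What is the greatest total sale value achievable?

Build r[k] bottom-up: r[k] = max over allowed piece i of (p[i] + r[k−i]).
r[1] = 3
r[2] = max(3+3, 5+0) = 6
r[3] = max(3+6, 5+3, 16+0) = 16
r[4] = max(3+16, 5+6, 16+3, 16+0) = 19
r[5] = max(3+19, 5+16, 16+6, 16+3, 31+0) = 31
r[6] = max(3+31, 5+19, 16+16, 16+6, 31+3, 22+0) = 34
r[7] = max(3+34, 5+31, 16+19, …, 22+3, 42+0) = 42
r[8] = max(3+42, 5+34, 16+31, …, 42+3, 38+0) = 47
One optimal cutting: 5 + 3 → ₹31 + ₹16 = ₹47.

47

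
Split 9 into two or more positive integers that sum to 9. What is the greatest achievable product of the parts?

27

Define P[k] = max over 1≤i<k of i · max(k−i, P[k−i]); the inner max lets the remainder stay uncut if that's better.
P[2] = 1×max(1,0) = 1×1 = 1
P[3] = max(1×2, 2×1) = 2
P[4] = max(1×3, 2×2, 3×1) = 4
P[5] = max(1×4, 2×3, 3×2, 4×1) = 6
P[6] = max(1×6, 2×4, 3×3, 4×2, 5×1) = 9
P[7] = max(1×9, 2×6, 3×4, 4×3, 5×2, 6×1) = 12
P[8] = max(1×12, 2×9, 3×6, …, 6×2, 7×1) = 18
P[9] = max(1×18, 2×12, 3×9, …, 7×2, 8×1) = 27
One optimal split: 3 + 3 + 3; product 3×3×3 = 27.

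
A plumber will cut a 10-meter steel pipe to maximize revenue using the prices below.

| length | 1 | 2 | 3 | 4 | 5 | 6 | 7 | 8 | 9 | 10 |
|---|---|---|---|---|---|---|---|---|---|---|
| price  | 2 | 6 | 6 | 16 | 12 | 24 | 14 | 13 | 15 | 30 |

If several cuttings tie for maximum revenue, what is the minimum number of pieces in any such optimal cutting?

Let r[k] be the best obtainable value from length k. For each k, try every first piece i and keep the best of price[i] + r[k−i].
r[1] = 2
r[2] = 6
r[3] = 8  (first piece 1, then r[2]=6)
r[4] = 16
r[5] = 18  (first piece 1, then r[4]=16)
r[6] = 24
r[7] = 26  (first piece 1, then r[6]=24)
r[8] = 32  (first piece 4, then r[4]=16)
r[9] = 34  (first piece 1, then r[8]=32)
r[10] = 40  (first piece 4, then r[6]=24)
Maximum revenue is $40.
Now minimize piece count subject to staying optimal: for each k, pieces[k] = 1 + min over i with p[i]+r[k−i]=r[k] of pieces[k−i].
pieces[7] = 2
pieces[8] = 2
pieces[9] = 3
pieces[10] = 2

2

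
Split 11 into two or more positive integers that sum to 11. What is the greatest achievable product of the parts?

Let g[k] be the best product for length k (with at least one cut). For each first piece i, the rest contributes max(k−i, g[k−i]).
Small cases: g[2]=1, g[3]=2, g[4]=4, g[5]=6.
g[6] = max(1·6, 2·4, 3·3, 4·2, 5·1) = 9
g[7] = max(1·9, 2·6, 3·4, 4·3, 5·2, 6·1) = 12
g[8] = max(1·12, 2·9, 3·6, …, 6·2, 7·1) = 18
g[9] = max(1·18, 2·12, 3·9, …, 7·2, 8·1) = 27
g[10] = max(1·27, 2·18, 3·12, …, 8·2, 9·1) = 36
g[11] = max(1·36, 2·27, 3·18, …, 9·2, 10·1) = 54
One optimal split: 3 + 3 + 3 + 2; product 3·3·3·2 = 54.

54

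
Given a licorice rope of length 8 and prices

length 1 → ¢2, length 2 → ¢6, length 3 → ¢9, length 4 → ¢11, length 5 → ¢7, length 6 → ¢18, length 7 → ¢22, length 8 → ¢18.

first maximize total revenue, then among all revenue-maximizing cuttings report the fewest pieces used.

2

Let r[k] be the best obtainable value from length k. For each k, try every first piece i and keep the best of price[i] + r[k−i].
r[1] = 2
r[2] = max(2+2, 6+0) = 6
r[3] = max(2+6, 6+2, 9+0) = 9
r[4] = max(2+9, 6+6, 9+2, 11+0) = 12
r[5] = max(2+12, 6+9, 9+6, 11+2, 7+0) = 15
r[6] = max(2+15, 6+12, 9+9, 11+6, 7+2, 18+0) = 18
r[7] = max(2+18, 6+15, 9+12, …, 18+2, 22+0) = 22
r[8] = max(2+22, 6+18, 9+15, …, 22+2, 18+0) = 24
Maximum revenue is ¢24.
Now minimize piece count subject to staying optimal: for each k, pieces[k] = 1 + min over i with p[i]+r[k−i]=r[k] of pieces[k−i].
pieces[5] = 2
pieces[6] = 1
pieces[7] = 1
pieces[8] = 2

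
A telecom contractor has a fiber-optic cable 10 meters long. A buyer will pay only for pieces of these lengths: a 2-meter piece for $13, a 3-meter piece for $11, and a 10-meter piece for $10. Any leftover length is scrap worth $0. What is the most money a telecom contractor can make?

Consider every possible first cut. best[k] is the best of p[i]+best[k−i] over all sellable i≤k.
best[1] = 0
best[2] = 13
best[3] = max(13+0, 11+0) = 13
best[4] = max(13+13, 11+0) = 26
best[5] = max(13+13, 11+13) = 26
best[6] = max(13+26, 11+13) = 39
best[7] = max(13+26, 11+26) = 39
best[8] = max(13+39, 11+26) = 52
best[9] = max(13+39, 11+39) = 52
best[10] = max(13+52, 11+39, 10+0) = 65
One optimal cutting: 2 + 2 + 2 + 2 + 2 → $65.

65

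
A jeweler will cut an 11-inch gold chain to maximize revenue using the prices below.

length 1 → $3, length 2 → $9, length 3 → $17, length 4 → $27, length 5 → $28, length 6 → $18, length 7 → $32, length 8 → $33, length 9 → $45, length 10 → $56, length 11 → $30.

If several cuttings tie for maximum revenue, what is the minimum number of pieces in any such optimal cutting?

3

Let r[k] be the best obtainable value from length k. For each k, try every first piece i and keep the best of price[i] + r[k−i].
r[1] = 3
r[2] = max(3+3, 9+0) = 9
r[3] = max(3+9, 9+3, 17+0) = 17
r[4] = max(3+17, 9+9, 17+3, 27+0) = 27
r[5] = max(3+27, 9+17, 17+9, 27+3, 28+0) = 30
r[6] = max(3+30, 9+27, 17+17, 27+9, 28+3, 18+0) = 36
r[7] = max(3+36, 9+30, 17+27, …, 18+3, 32+0) = 44
r[8] = max(3+44, 9+36, 17+30, …, 32+3, 33+0) = 54
r[9] = max(3+54, 9+44, 17+36, …, 33+3, 45+0) = 57
r[10] = max(3+57, 9+54, 17+44, …, 45+3, 56+0) = 63
r[11] = max(3+63, 9+57, 17+54, …, 56+3, 30+0) = 71
Maximum revenue is $71.
Now minimize piece count subject to staying optimal: for each k, pieces[k] = 1 + min over i with p[i]+r[k−i]=r[k] of pieces[k−i].
pieces[8] = 2
pieces[9] = 3
pieces[10] = 3
pieces[11] = 3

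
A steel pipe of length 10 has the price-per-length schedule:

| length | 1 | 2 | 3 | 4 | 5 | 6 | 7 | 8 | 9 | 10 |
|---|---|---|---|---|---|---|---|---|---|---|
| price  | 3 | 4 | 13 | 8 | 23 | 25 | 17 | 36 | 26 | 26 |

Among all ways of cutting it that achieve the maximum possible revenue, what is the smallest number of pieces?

Build r[k] bottom-up: r[k] = max over allowed piece i of (p[i] + r[k−i]).
r[1] = 3
r[2] = max(3+3, 4+0) = 6
r[3] = max(3+6, 4+3, 13+0) = 13
r[4] = max(3+13, 4+6, 13+3, 8+0) = 16
r[5] = max(3+16, 4+13, 13+6, 8+3, 23+0) = 23
r[6] = max(3+23, 4+16, 13+13, 8+6, 23+3, 25+0) = 26
r[7] = max(3+26, 4+23, 13+16, …, 25+3, 17+0) = 29
r[8] = max(3+29, 4+26, 13+23, …, 17+3, 36+0) = 36
r[9] = max(3+36, 4+29, 13+26, …, 36+3, 26+0) = 39
r[10] = max(3+39, 4+36, 13+29, …, 26+3, 26+0) = 46
Maximum revenue is $46.
Now minimize piece count subject to staying optimal: for each k, pieces[k] = 1 + min over i with p[i]+r[k−i]=r[k] of pieces[k−i].
pieces[7] = 3
pieces[8] = 1
pieces[9] = 2
pieces[10] = 2

2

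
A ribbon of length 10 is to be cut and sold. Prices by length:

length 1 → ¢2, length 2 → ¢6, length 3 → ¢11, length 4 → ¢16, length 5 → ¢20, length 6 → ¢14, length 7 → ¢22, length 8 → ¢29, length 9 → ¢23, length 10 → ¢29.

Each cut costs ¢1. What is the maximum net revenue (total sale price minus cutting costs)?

39

Let net[k] be the best obtainable value from length k. For each k, try every first piece i and keep the best of price[i] + net[k−i] minus the 1 cut fee when i<k.
net[1] = 2
net[2] = 6
net[3] = 11
net[4] = 16
net[5] = 20
net[6] = 21  (first piece 1, then net[5]=20)
net[7] = 26  (first piece 3, then net[4]=16)
net[8] = 31  (first piece 4, then net[4]=16)
net[9] = 35  (first piece 4, then net[5]=20)
net[10] = 39  (first piece 5, then net[5]=20)
One optimal plan: pieces 5 + 5 (1 cut) → ¢40 − ¢1 = ¢39.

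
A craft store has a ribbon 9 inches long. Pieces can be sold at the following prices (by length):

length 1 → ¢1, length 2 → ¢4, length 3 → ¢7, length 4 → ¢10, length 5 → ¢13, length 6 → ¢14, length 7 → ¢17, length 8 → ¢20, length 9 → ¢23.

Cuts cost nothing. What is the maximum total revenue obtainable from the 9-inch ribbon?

23

Consider every possible first cut. v[k] is the best of p[i]+v[k−i] over all sellable i≤k.
v[1] = 1
v[2] = max(1+1, 4+0) = 4
v[3] = max(1+4, 4+1, 7+0) = 7
v[4] = max(1+7, 4+4, 7+1, 10+0) = 10
v[5] = max(1+10, 4+7, 7+4, 10+1, 13+0) = 13
v[6] = max(1+13, 4+10, 7+7, 10+4, 13+1, 14+0) = 14
v[7] = max(1+14, 4+13, 7+10, …, 14+1, 17+0) = 17
v[8] = max(1+17, 4+14, 7+13, …, 17+1, 20+0) = 20
v[9] = max(1+20, 4+17, 7+14, …, 20+1, 23+0) = 23
One optimal cutting: 5 + 4 → ¢13 + ¢10 = ¢23.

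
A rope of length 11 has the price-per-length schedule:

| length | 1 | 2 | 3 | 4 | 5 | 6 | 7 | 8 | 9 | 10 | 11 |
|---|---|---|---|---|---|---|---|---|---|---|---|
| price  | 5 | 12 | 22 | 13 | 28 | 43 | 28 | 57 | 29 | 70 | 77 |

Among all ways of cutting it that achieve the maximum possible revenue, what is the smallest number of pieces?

2

Let r[k] be the best obtainable value from length k. For each k, try every first piece i and keep the best of price[i] + r[k−i].
r[1] = 5
r[2] = max(5+5, 12+0) = 12
r[3] = max(5+12, 12+5, 22+0) = 22
r[4] = max(5+22, 12+12, 22+5, 13+0) = 27
r[5] = max(5+27, 12+22, 22+12, 13+5, 28+0) = 34
r[6] = max(5+34, 12+27, 22+22, 13+12, 28+5, 43+0) = 44
r[7] = max(5+44, 12+34, 22+27, …, 43+5, 28+0) = 49
r[8] = max(5+49, 12+44, 22+34, …, 28+5, 57+0) = 57
r[9] = max(5+57, 12+49, 22+44, …, 57+5, 29+0) = 66
r[10] = max(5+66, 12+57, 22+49, …, 29+5, 70+0) = 71
r[11] = max(5+71, 12+66, 22+57, …, 70+5, 77+0) = 79
Maximum revenue is $79.
Now minimize piece count subject to staying optimal: for each k, pieces[k] = 1 + min over i with p[i]+r[k−i]=r[k] of pieces[k−i].
pieces[8] = 1
pieces[9] = 3
pieces[10] = 4
pieces[11] = 2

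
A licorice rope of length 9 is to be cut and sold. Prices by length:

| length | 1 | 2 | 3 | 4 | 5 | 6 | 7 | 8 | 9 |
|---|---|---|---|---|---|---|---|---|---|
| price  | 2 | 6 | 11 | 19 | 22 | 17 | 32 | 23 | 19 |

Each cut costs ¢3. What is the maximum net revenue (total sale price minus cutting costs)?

38

Consider every possible first cut. r[k] is the best of p[i]+r[k−i] over all sellable i≤k, charging 3 whenever i<k.
r[1] = 2
r[2] = 6
r[3] = 11
r[4] = 19
r[5] = 22
r[6] = 22  (first piece 2, then r[4]=19)
r[7] = 32
r[8] = 35  (first piece 4, then r[4]=19)
r[9] = 38  (first piece 4, then r[5]=22)
One optimal plan: pieces 5 + 4 (1 cut) → ¢41 − ¢3 = ¢38.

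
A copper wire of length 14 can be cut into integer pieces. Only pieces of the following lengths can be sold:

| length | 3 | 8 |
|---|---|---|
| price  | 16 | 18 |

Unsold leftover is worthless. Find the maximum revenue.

64

Consider every possible first cut. f[k] is the best of p[i]+f[k−i] over all sellable i≤k.
f[1] = 0
f[2] = 0
f[3] = 16
f[4] = 16
f[5] = 16
f[6] = 32  (first piece 3, then f[3]=16)
f[7] = 32
f[8] = max(16+16, 18+0) = 32
f[9] = max(16+32, 18+0) = 48
f[10] = max(16+32, 18+0) = 48
f[11] = max(16+32, 18+16) = 48
f[12] = max(16+48, 18+16) = 64
f[13] = max(16+48, 18+16) = 64
f[14] = max(16+48, 18+32) = 64
One optimal cutting: pieces 3 + 3 + 3 + 3 with 2 meters of scrap → €64.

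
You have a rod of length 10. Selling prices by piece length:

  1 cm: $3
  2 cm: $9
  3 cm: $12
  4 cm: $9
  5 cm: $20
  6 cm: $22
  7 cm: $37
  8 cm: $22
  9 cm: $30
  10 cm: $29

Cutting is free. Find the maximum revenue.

49

Let v[k] be the best obtainable value from length k. For each k, try every first piece i and keep the best of price[i] + v[k−i].
v[1] = 3
v[2] = 9
v[3] = 12  (first piece 1, then v[2]=9)
v[4] = 18  (first piece 2, then v[2]=9)
v[5] = 21  (first piece 1, then v[4]=18)
v[6] = 27  (first piece 2, then v[4]=18)
v[7] = 37
v[8] = 40  (first piece 1, then v[7]=37)
v[9] = 46  (first piece 2, then v[7]=37)
v[10] = 49  (first piece 1, then v[9]=46)
One optimal cutting: 7 + 2 + 1 → $37 + $9 + $3 = $49.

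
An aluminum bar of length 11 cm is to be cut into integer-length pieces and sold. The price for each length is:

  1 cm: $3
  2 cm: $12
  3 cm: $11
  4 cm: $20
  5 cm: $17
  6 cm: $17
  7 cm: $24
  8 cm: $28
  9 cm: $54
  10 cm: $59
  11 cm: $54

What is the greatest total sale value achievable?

66

Build r[k] bottom-up: r[k] = max over allowed piece i of (p[i] + r[k−i]).
r[1] = 3
r[2] = max(3+3, 12+0) = 12
r[3] = max(3+12, 12+3, 11+0) = 15
r[4] = max(3+15, 12+12, 11+3, 20+0) = 24
r[5] = max(3+24, 12+15, 11+12, 20+3, 17+0) = 27
r[6] = max(3+27, 12+24, 11+15, 20+12, 17+3, 17+0) = 36
r[7] = max(3+36, 12+27, 11+24, …, 17+3, 24+0) = 39
r[8] = max(3+39, 12+36, 11+27, …, 24+3, 28+0) = 48
r[9] = max(3+48, 12+39, 11+36, …, 28+3, 54+0) = 54
r[10] = max(3+54, 12+48, 11+39, …, 54+3, 59+0) = 60
r[11] = max(3+60, 12+54, 11+48, …, 59+3, 54+0) = 66
One optimal cutting: 9 + 2 → $54 + $12 = $66.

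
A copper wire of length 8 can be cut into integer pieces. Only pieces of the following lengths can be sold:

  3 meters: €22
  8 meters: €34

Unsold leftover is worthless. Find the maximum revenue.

Build r[k] bottom-up: r[k] = max over allowed piece i of (p[i] + r[k−i]).
r[1] = 0
r[2] = 0
r[3] = 22
r[4] = 22
r[5] = 22
r[6] = 44  (first piece 3, then r[3]=22)
r[7] = 44
r[8] = 44
One optimal cutting: pieces 3 + 3 with 2 meters of scrap → €44.

44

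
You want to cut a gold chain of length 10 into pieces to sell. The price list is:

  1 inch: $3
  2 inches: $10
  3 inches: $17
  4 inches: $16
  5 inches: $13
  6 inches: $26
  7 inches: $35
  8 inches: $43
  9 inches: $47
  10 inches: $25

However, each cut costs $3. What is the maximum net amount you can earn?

Build r[k] bottom-up: r[k] = max over allowed piece i of (p[i] + r[k−i]) − 3 per cut.
r[1] = 3
r[2] = max(3+3-3, 10+0) = 10
r[3] = max(3+10-3, 10+3-3, 17+0) = 17
r[4] = max(3+17-3, 10+10-3, 17+3-3, 16+0) = 17
r[5] = max(3+17-3, 10+17-3, 17+10-3, 16+3-3, 13+0) = 24
r[6] = max(3+24-3, 10+17-3, 17+17-3, 16+10-3, 13+3-3, 26+0) = 31
r[7] = max(3+31-3, 10+24-3, 17+17-3, …, 26+3-3, 35+0) = 35
r[8] = max(3+35-3, 10+31-3, 17+24-3, …, 35+3-3, 43+0) = 43
r[9] = max(3+43-3, 10+35-3, 17+31-3, …, 43+3-3, 47+0) = 47
r[10] = max(3+47-3, 10+43-3, 17+35-3, …, 47+3-3, 25+0) = 50
One optimal plan: pieces 8 + 2 (1 cut) → $53 − $3 = $50.

50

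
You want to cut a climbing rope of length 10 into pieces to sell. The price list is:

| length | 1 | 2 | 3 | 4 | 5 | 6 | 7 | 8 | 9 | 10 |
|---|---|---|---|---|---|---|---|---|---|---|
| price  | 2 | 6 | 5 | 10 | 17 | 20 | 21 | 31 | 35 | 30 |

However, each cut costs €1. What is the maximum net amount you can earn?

Build r[k] bottom-up: r[k] = max over allowed piece i of (p[i] + r[k−i]) − 1 per cut.
r[1] = 2
r[2] = 6
r[3] = 7  (first piece 1, then r[2]=6)
r[4] = 11  (first piece 2, then r[2]=6)
r[5] = 17
r[6] = 20
r[7] = 22  (first piece 2, then r[5]=17)
r[8] = 31
r[9] = 35
r[10] = 36  (first piece 1, then r[9]=35)
One optimal plan: pieces 9 + 1 (1 cut) → €37 − €1 = €36.

36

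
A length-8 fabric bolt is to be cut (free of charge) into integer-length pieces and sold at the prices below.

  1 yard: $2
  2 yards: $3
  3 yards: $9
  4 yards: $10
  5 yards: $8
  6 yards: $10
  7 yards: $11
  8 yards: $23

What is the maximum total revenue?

23

Build r[k] bottom-up: r[k] = max over allowed piece i of (p[i] + r[k−i]).
r[1] = 2
r[2] = max(2+2, 3+0) = 4
r[3] = max(2+4, 3+2, 9+0) = 9
r[4] = max(2+9, 3+4, 9+2, 10+0) = 11
r[5] = max(2+11, 3+9, 9+4, 10+2, 8+0) = 13
r[6] = max(2+13, 3+11, 9+9, 10+4, 8+2, 10+0) = 18
r[7] = max(2+18, 3+13, 9+11, …, 10+2, 11+0) = 20
r[8] = max(2+20, 3+18, 9+13, …, 11+2, 23+0) = 23
Best is to sell the whole 8-yard piece uncut for $23.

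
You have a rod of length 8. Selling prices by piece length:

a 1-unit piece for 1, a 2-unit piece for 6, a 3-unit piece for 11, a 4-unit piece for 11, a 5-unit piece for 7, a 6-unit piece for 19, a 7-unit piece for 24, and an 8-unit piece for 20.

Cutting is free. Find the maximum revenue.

28

Build R[k] bottom-up: R[k] = max over allowed piece i of (p[i] + R[k−i]).
R[1] = 1
R[2] = 6
R[3] = 11
R[4] = 12  (first piece 1, then R[3]=11)
R[5] = 17  (first piece 2, then R[3]=11)
R[6] = 22  (first piece 3, then R[3]=11)
R[7] = 24
R[8] = 28  (first piece 2, then R[6]=22)
One optimal cutting: 3 + 3 + 2 → 11 + 11 + 6 = 28.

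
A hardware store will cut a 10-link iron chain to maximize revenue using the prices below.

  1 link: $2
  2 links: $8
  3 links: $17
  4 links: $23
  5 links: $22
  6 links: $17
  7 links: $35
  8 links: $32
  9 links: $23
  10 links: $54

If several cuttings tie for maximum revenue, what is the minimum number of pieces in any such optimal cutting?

Consider every possible first cut. r[k] is the best of p[i]+r[k−i] over all sellable i≤k.
r[1] = 2
r[2] = 8
r[3] = 17
r[4] = 23
r[5] = 25  (first piece 1, then r[4]=23)
r[6] = 34  (first piece 3, then r[3]=17)
r[7] = 40  (first piece 3, then r[4]=23)
r[8] = 46  (first piece 4, then r[4]=23)
r[9] = 51  (first piece 3, then r[6]=34)
r[10] = 57  (first piece 3, then r[7]=40)
Maximum revenue is $57.
Now minimize piece count subject to staying optimal: for each k, pieces[k] = 1 + min over i with p[i]+r[k−i]=r[k] of pieces[k−i].
pieces[7] = 2
pieces[8] = 2
pieces[9] = 3
pieces[10] = 3

3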